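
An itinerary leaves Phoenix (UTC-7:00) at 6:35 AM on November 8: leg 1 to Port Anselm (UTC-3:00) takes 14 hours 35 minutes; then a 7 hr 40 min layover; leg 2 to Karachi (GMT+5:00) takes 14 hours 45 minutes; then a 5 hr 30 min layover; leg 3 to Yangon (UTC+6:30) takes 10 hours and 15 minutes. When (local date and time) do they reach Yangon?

12:50 AM on November 11

Convert departure to UTC: 6:35 AM + 7:00 = 1:35 PM UTC on Nov 8.
Add 14 hours and 35 minutes leg 1 → 4:10 AM UTC (Nov 9).
Add 7 hours 40 minutes layover in Port Anselm → 11:50 AM UTC.
Add 14 hours and 45 minutes leg 2 → 2:35 AM UTC (Nov 10).
Add 5 hours 30 minutes layover in Karachi → 8:05 AM UTC.
Add 10 hours and 15 minutes leg 3 → 6:20 PM UTC.
Yangon is UTC+6:30, so local arrival = 6:20 PM + 6:30 = 12:50 AM on Nov 11.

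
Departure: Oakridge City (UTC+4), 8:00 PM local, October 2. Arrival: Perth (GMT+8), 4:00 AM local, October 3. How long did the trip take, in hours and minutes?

Perth is 4:00 ahead of Oakridge City.
Clock-face elapsed time (ignoring zones) is 8 hours.
Actual elapsed = 8 hours − 4:00 = 4 hours.

4 hours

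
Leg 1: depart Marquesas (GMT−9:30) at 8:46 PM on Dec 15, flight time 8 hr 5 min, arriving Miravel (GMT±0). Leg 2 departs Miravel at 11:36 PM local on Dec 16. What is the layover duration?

9 hours 15 minutes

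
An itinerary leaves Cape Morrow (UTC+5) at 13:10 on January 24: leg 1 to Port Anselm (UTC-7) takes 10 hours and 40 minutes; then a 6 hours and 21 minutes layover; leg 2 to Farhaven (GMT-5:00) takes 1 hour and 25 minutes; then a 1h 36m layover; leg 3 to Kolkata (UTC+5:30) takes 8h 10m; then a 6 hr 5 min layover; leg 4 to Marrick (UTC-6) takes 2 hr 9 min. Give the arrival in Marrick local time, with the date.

14:36 on Jan 25

Convert departure to UTC: 13:10 − 5:00 = 08:10 UTC on Jan 24.
Add 10 hours 40 minutes leg 1 → 18:50 UTC.
Add 6 hours and 21 minutes layover in Port Anselm → 01:11 UTC (Jan 25).
Add 1 hour 25 minutes leg 2 → 02:36 UTC.
Add 1 hour 36 minutes layover in Farhaven → 04:12 UTC.
Add 8 hours and 10 minutes leg 3 → 12:22 UTC.
Add 6 hours and 5 minutes layover in Kolkata → 18:27 UTC.
Add 2 hours 9 minutes leg 4 → 20:36 UTC.
Marrick is UTC−6:00, so local arrival = 20:36 − 6:00 = 14:36 on Jan 25.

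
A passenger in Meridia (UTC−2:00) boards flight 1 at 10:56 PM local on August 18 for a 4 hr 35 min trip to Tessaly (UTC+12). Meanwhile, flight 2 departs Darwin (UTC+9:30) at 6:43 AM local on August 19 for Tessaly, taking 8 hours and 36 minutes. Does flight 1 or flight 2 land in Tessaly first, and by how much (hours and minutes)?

Flight 1 in UTC: 10:56 PM + 2:00 = 12:56 AM on Aug 19.
+4 hours 35 minutes → arrive 5:31 AM UTC on Aug 19.
Flight 2 in UTC: 6:43 AM − 9:30 = 9:13 PM on Aug 18.
+8 hours 36 minutes → arrive 5:49 AM UTC on Aug 19.
Flight 1 lands earlier by 18 minutes.

the first, by 18 minutes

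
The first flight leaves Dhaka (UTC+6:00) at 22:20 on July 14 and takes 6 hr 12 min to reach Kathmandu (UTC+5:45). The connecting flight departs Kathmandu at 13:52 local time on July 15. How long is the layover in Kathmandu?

Convert departure to UTC: 22:20 − 6:00 = 16:20 UTC on Jul 14.
Add 6 hours 12 minutes flight time → 22:32 UTC.
Kathmandu is UTC+5:45, so local arrival = 22:32 + 5:45 = 04:17 on Jul 15.
Layover = 13:52 − 04:17 = 9 hours 35 minutes.

9 hours 35 minutes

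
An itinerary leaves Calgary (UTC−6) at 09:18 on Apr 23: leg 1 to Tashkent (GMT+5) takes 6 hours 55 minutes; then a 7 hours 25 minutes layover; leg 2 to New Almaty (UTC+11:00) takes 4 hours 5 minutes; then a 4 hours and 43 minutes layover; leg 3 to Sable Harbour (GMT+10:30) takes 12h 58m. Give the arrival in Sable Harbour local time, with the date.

Convert departure to UTC: 09:18 + 6:00 = 15:18 UTC on Apr 23.
Add 6 hours and 55 minutes leg 1 → 22:13 UTC.
Add 7 hours and 25 minutes layover in Tashkent → 05:38 UTC (Apr 24).
Add 4 hours 5 minutes leg 2 → 09:43 UTC.
Add 4 hours and 43 minutes layover in New Almaty → 14:26 UTC.
Add 12 hours and 58 minutes leg 3 → 03:24 UTC (Apr 25).
Sable Harbour is UTC+10:30, so local arrival = 03:24 + 10:30 = 13:54 on Apr 25.

13:54 on Apr 25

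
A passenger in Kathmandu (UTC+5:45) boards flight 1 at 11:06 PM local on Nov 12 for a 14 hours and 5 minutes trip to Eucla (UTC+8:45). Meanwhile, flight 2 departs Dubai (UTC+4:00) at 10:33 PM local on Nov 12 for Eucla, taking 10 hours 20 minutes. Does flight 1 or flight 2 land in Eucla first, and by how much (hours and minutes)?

the second, by 2 hours 33 minutes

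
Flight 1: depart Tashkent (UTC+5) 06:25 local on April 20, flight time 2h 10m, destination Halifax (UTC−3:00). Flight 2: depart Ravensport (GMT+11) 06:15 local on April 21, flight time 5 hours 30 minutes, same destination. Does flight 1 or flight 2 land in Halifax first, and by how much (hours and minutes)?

the first, by 21 hours 10 minutes

Flight 1 in UTC: 06:25 − 5:00 = 01:25 on Apr 20.
+2 hours and 10 minutes → arrive 03:35 UTC on Apr 20.
Flight 2 in UTC: 06:15 − 11:00 = 19:15 on Apr 20.
+5 hours and 30 minutes → arrive 00:45 UTC on Apr 21.
Flight 1 lands earlier by 21 hours 10 minutes.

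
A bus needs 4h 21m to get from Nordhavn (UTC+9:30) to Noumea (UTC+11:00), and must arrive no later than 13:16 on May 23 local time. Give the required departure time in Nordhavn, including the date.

07:25 on May 23

Target arrival in UTC: 13:16 − 11:00 = 02:16 on May 23.
Subtract 4 hours and 21 minutes → departure 21:55 UTC on May 22.
Nordhavn is UTC+9:30: 21:55 + 9:30 = 07:25 on May 23.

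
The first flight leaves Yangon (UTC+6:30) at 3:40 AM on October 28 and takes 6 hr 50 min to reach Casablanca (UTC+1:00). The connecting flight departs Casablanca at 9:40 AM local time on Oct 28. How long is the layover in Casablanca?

4 hours 40 minutes

Convert departure to UTC: 3:40 AM − 6:30 = 9:10 PM UTC on Oct 27.
Add 6 hours and 50 minutes flight time → 4:00 AM UTC (Oct 28).
Casablanca is UTC+1:00, so local arrival = 4:00 AM + 1:00 = 5:00 AM on Oct 28.
Layover = 9:40 AM − 5:00 AM = 4 hours 40 minutes.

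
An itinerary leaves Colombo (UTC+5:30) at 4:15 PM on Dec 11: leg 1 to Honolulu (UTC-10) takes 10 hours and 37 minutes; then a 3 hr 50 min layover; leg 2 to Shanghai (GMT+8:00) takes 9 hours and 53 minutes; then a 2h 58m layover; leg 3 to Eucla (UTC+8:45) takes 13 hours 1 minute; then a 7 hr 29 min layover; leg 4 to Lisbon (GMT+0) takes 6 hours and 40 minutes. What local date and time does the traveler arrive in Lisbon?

5:13 PM on December 13

Convert departure to UTC: 4:15 PM − 5:30 = 10:45 AM UTC on Dec 11.
Add 10 hours and 37 minutes leg 1 → 9:22 PM UTC.
Add 3 hours and 50 minutes layover in Honolulu → 1:12 AM UTC (Dec 12).
Add 9 hours and 53 minutes leg 2 → 11:05 AM UTC.
Add 2 hours 58 minutes layover in Shanghai → 2:03 PM UTC.
Add 13 hours 1 minute leg 3 → 3:04 AM UTC (Dec 13).
Add 7 hours and 29 minutes layover in Eucla → 10:33 AM UTC.
Add 6 hours 40 minutes leg 4 → 5:13 PM UTC.
Lisbon is UTC+0, so local arrival is the same: 5:13 PM on Dec 13.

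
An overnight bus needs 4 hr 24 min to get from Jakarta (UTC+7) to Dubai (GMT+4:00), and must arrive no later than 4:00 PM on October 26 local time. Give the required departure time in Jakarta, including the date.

2:36 PM on October 26

Target arrival in UTC: 4:00 PM − 4:00 = 12:00 PM on Oct 26.
Subtract 4 hours 24 minutes → departure 7:36 AM UTC on Oct 26.
Jakarta is UTC+7:00: 7:36 AM + 7:00 = 2:36 PM on Oct 26.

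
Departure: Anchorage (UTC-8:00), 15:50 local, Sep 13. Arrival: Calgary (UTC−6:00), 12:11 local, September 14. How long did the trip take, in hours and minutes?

Departure in UTC: 15:50 + 8:00 = 23:50 on Sep 13.
Arrival in UTC: 12:11 + 6:00 = 18:11 on Sep 14.
Elapsed = 18:11 − 23:50 (+1 day) = 18 hours 21 minutes.

18 hours 21 minutes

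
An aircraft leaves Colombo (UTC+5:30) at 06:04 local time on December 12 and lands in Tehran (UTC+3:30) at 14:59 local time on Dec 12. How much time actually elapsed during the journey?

10 hours 55 minutes

Departure in UTC: 06:04 − 5:30 = 00:34 on Dec 12.
Arrival in UTC: 14:59 − 3:30 = 11:29 on Dec 12.
Elapsed = 11:29 − 00:34 = 10 hours 55 minutes.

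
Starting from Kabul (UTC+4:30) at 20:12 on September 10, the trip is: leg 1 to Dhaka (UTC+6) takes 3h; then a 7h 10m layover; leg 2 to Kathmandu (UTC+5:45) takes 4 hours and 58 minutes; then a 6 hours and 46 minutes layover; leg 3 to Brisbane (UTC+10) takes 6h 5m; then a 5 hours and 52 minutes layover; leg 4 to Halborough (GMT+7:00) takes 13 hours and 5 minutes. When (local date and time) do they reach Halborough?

Convert departure to UTC: 20:12 − 4:30 = 15:42 UTC on Sep 10.
Add 3 hours leg 1 → 18:42 UTC.
Add 7 hours and 10 minutes layover in Dhaka → 01:52 UTC (Sep 11).
Add 4 hours and 58 minutes leg 2 → 06:50 UTC.
Add 6 hours 46 minutes layover in Kathmandu → 13:36 UTC.
Add 6 hours 5 minutes leg 3 → 19:41 UTC.
Add 5 hours 52 minutes layover in Brisbane → 01:33 UTC (Sep 12).
Add 13 hours and 5 minutes leg 4 → 14:38 UTC.
Halborough is UTC+7:00, so local arrival = 14:38 + 7:00 = 21:38 on Sep 12.

21:38 on September 12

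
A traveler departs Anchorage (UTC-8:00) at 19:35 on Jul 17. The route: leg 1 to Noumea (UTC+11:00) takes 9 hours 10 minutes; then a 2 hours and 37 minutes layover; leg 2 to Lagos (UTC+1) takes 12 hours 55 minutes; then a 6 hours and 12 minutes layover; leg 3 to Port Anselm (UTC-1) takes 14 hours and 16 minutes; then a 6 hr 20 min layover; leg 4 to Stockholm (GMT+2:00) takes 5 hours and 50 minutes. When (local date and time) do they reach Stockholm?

Convert departure to UTC: 19:35 + 8:00 = 03:35 UTC on Jul 18.
Add 9 hours 10 minutes leg 1 → 12:45 UTC.
Add 2 hours 37 minutes layover in Noumea → 15:22 UTC.
Add 12 hours and 55 minutes leg 2 → 04:17 UTC (Jul 19).
Add 6 hours and 12 minutes layover in Lagos → 10:29 UTC.
Add 14 hours and 16 minutes leg 3 → 00:45 UTC (Jul 20).
Add 6 hours 20 minutes layover in Port Anselm → 07:05 UTC.
Add 5 hours and 50 minutes leg 4 → 12:55 UTC.
Stockholm is UTC+2:00, so local arrival = 12:55 + 2:00 = 14:55 on Jul 20.

14:55 on July 20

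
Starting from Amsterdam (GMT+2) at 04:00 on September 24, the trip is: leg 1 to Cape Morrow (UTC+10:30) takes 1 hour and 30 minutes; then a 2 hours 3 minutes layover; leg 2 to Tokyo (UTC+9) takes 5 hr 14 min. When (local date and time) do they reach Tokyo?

19:47 on September 24

Convert departure to UTC: 04:00 − 2:00 = 02:00 UTC on Sep 24.
Add 1 hour 30 minutes leg 1 → 03:30 UTC.
Add 2 hours 3 minutes layover in Cape Morrow → 05:33 UTC.
Add 5 hours and 14 minutes leg 2 → 10:47 UTC.
Tokyo is UTC+9:00, so local arrival = 10:47 + 9:00 = 19:47 on Sep 24.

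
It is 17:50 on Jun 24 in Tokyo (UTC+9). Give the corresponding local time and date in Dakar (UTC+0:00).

In UTC: 17:50 − 9:00 = 08:50 on Jun 24.
Dakar is UTC+0, so it is 08:50 on Jun 24.

08:50 on Jun 24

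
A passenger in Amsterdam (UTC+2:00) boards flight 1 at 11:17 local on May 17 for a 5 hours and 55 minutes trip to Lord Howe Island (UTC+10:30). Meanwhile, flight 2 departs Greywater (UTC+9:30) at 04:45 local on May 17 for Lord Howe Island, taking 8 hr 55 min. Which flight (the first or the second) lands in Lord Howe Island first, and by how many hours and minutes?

the second, by 11 hours 2 minutes

Flight 1 in UTC: 11:17 − 2:00 = 09:17 on May 17.
+5 hours 55 minutes → arrive 15:12 UTC on May 17.
Flight 2 in UTC: 04:45 − 9:30 = 19:15 on May 16.
+8 hours 55 minutes → arrive 04:10 UTC on May 17.
Flight 2 lands earlier by 11 hours 2 minutes.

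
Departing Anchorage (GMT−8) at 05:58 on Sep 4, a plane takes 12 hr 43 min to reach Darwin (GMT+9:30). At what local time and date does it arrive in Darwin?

12:11 on Sep 5

Convert departure to UTC: 05:58 + 8:00 = 13:58 UTC on Sep 4.
Add 12 hours and 43 minutes travel time → 02:41 UTC (Sep 5).
Darwin is UTC+9:30, so local arrival = 02:41 + 9:30 = 12:11 on Sep 5.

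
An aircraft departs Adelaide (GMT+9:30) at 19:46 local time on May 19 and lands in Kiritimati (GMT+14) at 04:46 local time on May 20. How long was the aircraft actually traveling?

Departure in UTC: 19:46 − 9:30 = 10:16 on May 19.
Arrival in UTC: 04:46 − 14:00 = 14:46 on May 19.
Elapsed = 14:46 − 10:16 = 4 hours 30 minutes.

4 hours 30 minutes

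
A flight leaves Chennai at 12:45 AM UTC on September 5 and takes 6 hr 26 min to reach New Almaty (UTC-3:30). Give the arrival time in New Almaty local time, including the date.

3:41 AM on September 5

Departure is given in UTC: 12:45 AM on Sep 5.
Add 6 hours and 26 minutes → 7:11 AM UTC.
New Almaty is UTC−3:30: 7:11 AM − 3:30 = 3:41 AM on Sep 5.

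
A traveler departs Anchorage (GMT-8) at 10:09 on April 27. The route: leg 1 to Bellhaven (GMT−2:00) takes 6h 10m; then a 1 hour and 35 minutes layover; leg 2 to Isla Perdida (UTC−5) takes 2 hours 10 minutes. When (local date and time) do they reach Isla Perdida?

23:04 on Apr 27

Convert departure to UTC: 10:09 + 8:00 = 18:09 UTC on Apr 27.
Add 6 hours 10 minutes leg 1 → 00:19 UTC (Apr 28).
Add 1 hour 35 minutes layover in Bellhaven → 01:54 UTC.
Add 2 hours 10 minutes leg 2 → 04:04 UTC.
Isla Perdida is UTC−5:00, so local arrival = 04:04 − 5:00 = 23:04 on Apr 27.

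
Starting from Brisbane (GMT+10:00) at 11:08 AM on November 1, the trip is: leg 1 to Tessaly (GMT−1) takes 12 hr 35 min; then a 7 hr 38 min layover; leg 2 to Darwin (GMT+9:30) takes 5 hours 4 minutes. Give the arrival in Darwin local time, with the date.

11:55 AM on Nov 2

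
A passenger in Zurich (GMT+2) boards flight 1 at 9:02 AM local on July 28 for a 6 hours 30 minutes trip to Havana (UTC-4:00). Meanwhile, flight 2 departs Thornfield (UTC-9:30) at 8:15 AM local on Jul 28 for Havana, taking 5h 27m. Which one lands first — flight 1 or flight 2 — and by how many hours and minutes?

Flight 1 in UTC: 9:02 AM − 2:00 = 7:02 AM on Jul 28.
+6 hours 30 minutes → arrive 1:32 PM UTC on Jul 28.
Flight 2 in UTC: 8:15 AM + 9:30 = 5:45 PM on Jul 28.
+5 hours and 27 minutes → arrive 11:12 PM UTC on Jul 28.
Flight 1 lands earlier by 9 hours 40 minutes.

the first, by 9 hours 40 minutes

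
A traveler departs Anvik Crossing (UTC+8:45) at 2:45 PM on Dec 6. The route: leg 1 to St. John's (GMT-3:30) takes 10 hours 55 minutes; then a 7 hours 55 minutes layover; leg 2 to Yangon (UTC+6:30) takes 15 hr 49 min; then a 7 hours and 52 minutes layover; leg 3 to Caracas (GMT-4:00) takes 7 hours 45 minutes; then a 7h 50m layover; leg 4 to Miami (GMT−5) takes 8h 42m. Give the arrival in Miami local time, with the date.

Convert departure to UTC: 2:45 PM − 8:45 = 6:00 AM UTC on Dec 6.
Add 10 hours and 55 minutes leg 1 → 4:55 PM UTC.
Add 7 hours and 55 minutes layover in St. John's → 12:50 AM UTC (Dec 7).
Add 15 hours and 49 minutes leg 2 → 4:39 PM UTC.
Add 7 hours 52 minutes layover in Yangon → 12:31 AM UTC (Dec 8).
Add 7 hours 45 minutes leg 3 → 8:16 AM UTC.
Add 7 hours 50 minutes layover in Caracas → 4:06 PM UTC.
Add 8 hours and 42 minutes leg 4 → 12:48 AM UTC (Dec 9).
Miami is UTC−5:00, so local arrival = 12:48 AM − 5:00 = 7:48 PM on Dec 8.

7:48 PM on December 8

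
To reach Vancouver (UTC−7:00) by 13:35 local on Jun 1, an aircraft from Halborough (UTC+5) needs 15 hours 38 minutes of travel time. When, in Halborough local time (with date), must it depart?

Target arrival in UTC: 13:35 + 7:00 = 20:35 on Jun 1.
Subtract 15 hours and 38 minutes → departure 04:57 UTC on Jun 1.
Halborough is UTC+5:00: 04:57 + 5:00 = 09:57 on Jun 1.

09:57 on June 1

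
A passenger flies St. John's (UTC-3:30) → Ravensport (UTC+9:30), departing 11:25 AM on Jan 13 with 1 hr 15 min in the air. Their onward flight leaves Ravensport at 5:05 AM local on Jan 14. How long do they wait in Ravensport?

3 hours 25 minutes

Convert departure to UTC: 11:25 AM + 3:30 = 2:55 PM UTC on Jan 13.
Add 1 hour 15 minutes flight time → 4:10 PM UTC.
Ravensport is UTC+9:30, so local arrival = 4:10 PM + 9:30 = 1:40 AM on Jan 14.
Layover = 5:05 AM − 1:40 AM = 3 hours 25 minutes.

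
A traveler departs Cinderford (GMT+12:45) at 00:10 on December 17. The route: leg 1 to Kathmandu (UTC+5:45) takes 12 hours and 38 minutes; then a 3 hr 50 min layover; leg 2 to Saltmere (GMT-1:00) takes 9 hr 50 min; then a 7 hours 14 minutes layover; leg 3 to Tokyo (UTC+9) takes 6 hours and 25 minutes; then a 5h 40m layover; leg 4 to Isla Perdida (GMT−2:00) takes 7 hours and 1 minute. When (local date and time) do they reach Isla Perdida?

Convert departure to UTC: 00:10 − 12:45 = 11:25 UTC on Dec 16.
Add 12 hours 38 minutes leg 1 → 00:03 UTC (Dec 17).
Add 3 hours and 50 minutes layover in Kathmandu → 03:53 UTC.
Add 9 hours and 50 minutes leg 2 → 13:43 UTC.
Add 7 hours and 14 minutes layover in Saltmere → 20:57 UTC.
Add 6 hours and 25 minutes leg 3 → 03:22 UTC (Dec 18).
Add 5 hours 40 minutes layover in Tokyo → 09:02 UTC.
Add 7 hours and 1 minute leg 4 → 16:03 UTC.
Isla Perdida is UTC−2:00, so local arrival = 16:03 − 2:00 = 14:03 on Dec 18.

14:03 on December 18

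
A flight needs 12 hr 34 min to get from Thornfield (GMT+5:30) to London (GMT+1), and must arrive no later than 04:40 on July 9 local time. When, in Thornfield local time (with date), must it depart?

20:36 on Jul 8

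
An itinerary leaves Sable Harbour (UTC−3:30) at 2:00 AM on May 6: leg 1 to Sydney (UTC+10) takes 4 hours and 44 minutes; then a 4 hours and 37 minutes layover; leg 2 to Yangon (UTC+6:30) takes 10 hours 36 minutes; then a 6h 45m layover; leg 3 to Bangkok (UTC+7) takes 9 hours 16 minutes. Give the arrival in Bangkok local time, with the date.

12:28 AM on May 8

Convert departure to UTC: 2:00 AM + 3:30 = 5:30 AM UTC on May 6.
Add 4 hours 44 minutes leg 1 → 10:14 AM UTC.
Add 4 hours and 37 minutes layover in Sydney → 2:51 PM UTC.
Add 10 hours 36 minutes leg 2 → 1:27 AM UTC (May 7).
Add 6 hours and 45 minutes layover in Yangon → 8:12 AM UTC.
Add 9 hours and 16 minutes leg 3 → 5:28 PM UTC.
Bangkok is UTC+7:00, so local arrival = 5:28 PM + 7:00 = 12:28 AM on May 8.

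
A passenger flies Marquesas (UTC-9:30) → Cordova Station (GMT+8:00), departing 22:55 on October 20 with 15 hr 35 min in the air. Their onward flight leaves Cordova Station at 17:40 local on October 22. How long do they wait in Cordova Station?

9 hours 40 minutes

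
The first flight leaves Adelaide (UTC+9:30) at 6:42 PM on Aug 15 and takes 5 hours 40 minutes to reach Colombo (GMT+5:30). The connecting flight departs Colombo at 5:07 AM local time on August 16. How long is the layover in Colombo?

Convert departure to UTC: 6:42 PM − 9:30 = 9:12 AM UTC on Aug 15.
Add 5 hours 40 minutes flight time → 2:52 PM UTC.
Colombo is UTC+5:30, so local arrival = 2:52 PM + 5:30 = 8:22 PM on Aug 15.
Layover = 5:07 AM − 8:22 PM (+1 day) = 8 hours 45 minutes.

8 hours 45 minutes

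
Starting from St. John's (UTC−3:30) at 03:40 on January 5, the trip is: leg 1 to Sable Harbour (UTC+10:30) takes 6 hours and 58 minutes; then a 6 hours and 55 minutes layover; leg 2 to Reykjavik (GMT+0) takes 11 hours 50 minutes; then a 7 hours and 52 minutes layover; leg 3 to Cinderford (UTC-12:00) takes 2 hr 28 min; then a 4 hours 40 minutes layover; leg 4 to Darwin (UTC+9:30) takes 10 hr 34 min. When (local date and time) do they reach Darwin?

19:57 on January 7

Convert departure to UTC: 03:40 + 3:30 = 07:10 UTC on Jan 5.
Add 6 hours 58 minutes leg 1 → 14:08 UTC.
Add 6 hours and 55 minutes layover in Sable Harbour → 21:03 UTC.
Add 11 hours and 50 minutes leg 2 → 08:53 UTC (Jan 6).
Add 7 hours 52 minutes layover in Reykjavik → 16:45 UTC.
Add 2 hours and 28 minutes leg 3 → 19:13 UTC.
Add 4 hours 40 minutes layover in Cinderford → 23:53 UTC.
Add 10 hours 34 minutes leg 4 → 10:27 UTC (Jan 7).
Darwin is UTC+9:30, so local arrival = 10:27 + 9:30 = 19:57 on Jan 7.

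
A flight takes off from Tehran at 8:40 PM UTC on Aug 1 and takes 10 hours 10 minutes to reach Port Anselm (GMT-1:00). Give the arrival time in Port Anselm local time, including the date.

Departure is given in UTC: 8:40 PM on Aug 1.
Add 10 hours and 10 minutes → 6:50 AM UTC (Aug 2).
Port Anselm is UTC−1:00: 6:50 AM − 1:00 = 5:50 AM on Aug 2.

5:50 AM on Aug 2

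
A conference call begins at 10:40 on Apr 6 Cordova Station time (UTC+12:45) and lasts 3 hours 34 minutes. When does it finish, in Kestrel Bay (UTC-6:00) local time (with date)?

Convert start to UTC: 10:40 − 12:45 = 21:55 UTC on Apr 5.
Add 3 hours and 34 minutes duration → 01:29 UTC (Apr 6).
Kestrel Bay is UTC−6:00, so local end time = 01:29 − 6:00 = 19:29 on Apr 5.

19:29 on Apr 5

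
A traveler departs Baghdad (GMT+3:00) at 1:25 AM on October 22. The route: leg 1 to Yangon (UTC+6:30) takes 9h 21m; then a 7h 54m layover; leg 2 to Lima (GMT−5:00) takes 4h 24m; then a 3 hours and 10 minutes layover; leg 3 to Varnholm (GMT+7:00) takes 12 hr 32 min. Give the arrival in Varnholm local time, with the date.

6:46 PM on Oct 23

Convert departure to UTC: 1:25 AM − 3:00 = 10:25 PM UTC on Oct 21.
Add 9 hours 21 minutes leg 1 → 7:46 AM UTC (Oct 22).
Add 7 hours 54 minutes layover in Yangon → 3:40 PM UTC.
Add 4 hours 24 minutes leg 2 → 8:04 PM UTC.
Add 3 hours and 10 minutes layover in Lima → 11:14 PM UTC.
Add 12 hours 32 minutes leg 3 → 11:46 AM UTC (Oct 23).
Varnholm is UTC+7:00, so local arrival = 11:46 AM + 7:00 = 6:46 PM on Oct 23.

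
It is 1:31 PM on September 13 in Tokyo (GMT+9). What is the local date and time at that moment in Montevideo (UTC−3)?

1:31 AM on Sep 13

Montevideo is 12:00 behind Tokyo.
Shift by the zone difference: 1:31 PM − 12:00 = 1:31 AM on Sep 13 in Montevideo.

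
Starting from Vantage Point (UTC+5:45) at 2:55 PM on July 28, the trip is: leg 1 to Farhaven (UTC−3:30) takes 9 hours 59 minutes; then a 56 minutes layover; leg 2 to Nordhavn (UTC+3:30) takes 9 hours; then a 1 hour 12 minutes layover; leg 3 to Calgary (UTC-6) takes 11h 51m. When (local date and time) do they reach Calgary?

12:08 PM on July 29

Convert departure to UTC: 2:55 PM − 5:45 = 9:10 AM UTC on Jul 28.
Add 9 hours 59 minutes leg 1 → 7:09 PM UTC.
Add 56 minutes layover in Farhaven → 8:05 PM UTC.
Add 9 hours leg 2 → 5:05 AM UTC (Jul 29).
Add 1 hour 12 minutes layover in Nordhavn → 6:17 AM UTC.
Add 11 hours and 51 minutes leg 3 → 6:08 PM UTC.
Calgary is UTC−6:00, so local arrival = 6:08 PM − 6:00 = 12:08 PM on Jul 29.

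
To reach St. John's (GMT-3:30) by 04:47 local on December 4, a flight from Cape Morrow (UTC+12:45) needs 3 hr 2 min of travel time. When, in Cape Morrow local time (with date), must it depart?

Target arrival in UTC: 04:47 + 3:30 = 08:17 on Dec 4.
Subtract 3 hours and 2 minutes → departure 05:15 UTC on Dec 4.
Cape Morrow is UTC+12:45: 05:15 + 12:45 = 18:00 on Dec 4.

18:00 on December 4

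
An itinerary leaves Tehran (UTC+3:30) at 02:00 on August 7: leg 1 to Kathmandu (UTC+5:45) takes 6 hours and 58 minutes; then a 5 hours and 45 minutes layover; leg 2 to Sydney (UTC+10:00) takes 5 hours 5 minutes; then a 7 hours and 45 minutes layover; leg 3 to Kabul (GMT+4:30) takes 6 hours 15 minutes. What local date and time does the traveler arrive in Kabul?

10:48 on Aug 8

Convert departure to UTC: 02:00 − 3:30 = 22:30 UTC on Aug 6.
Add 6 hours and 58 minutes leg 1 → 05:28 UTC (Aug 7).
Add 5 hours and 45 minutes layover in Kathmandu → 11:13 UTC.
Add 5 hours and 5 minutes leg 2 → 16:18 UTC.
Add 7 hours and 45 minutes layover in Sydney → 00:03 UTC (Aug 8).
Add 6 hours and 15 minutes leg 3 → 06:18 UTC.
Kabul is UTC+4:30, so local arrival = 06:18 + 4:30 = 10:48 on Aug 8.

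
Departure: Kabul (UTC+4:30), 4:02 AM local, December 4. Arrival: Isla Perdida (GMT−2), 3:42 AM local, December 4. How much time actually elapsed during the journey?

6 hours 10 minutes

Departure in UTC: 4:02 AM − 4:30 = 11:32 PM on Dec 3.
Arrival in UTC: 3:42 AM + 2:00 = 5:42 AM on Dec 4.
Elapsed = 5:42 AM − 11:32 PM (+1 day) = 6 hours 10 minutes.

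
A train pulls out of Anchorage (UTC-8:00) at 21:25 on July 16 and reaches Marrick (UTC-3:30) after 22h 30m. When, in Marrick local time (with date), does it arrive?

Convert departure to UTC: 21:25 + 8:00 = 05:25 UTC on Jul 17.
Add 22 hours and 30 minutes travel time → 03:55 UTC (Jul 18).
Marrick is UTC−3:30, so local arrival = 03:55 − 3:30 = 00:25 on Jul 18.

00:25 on July 18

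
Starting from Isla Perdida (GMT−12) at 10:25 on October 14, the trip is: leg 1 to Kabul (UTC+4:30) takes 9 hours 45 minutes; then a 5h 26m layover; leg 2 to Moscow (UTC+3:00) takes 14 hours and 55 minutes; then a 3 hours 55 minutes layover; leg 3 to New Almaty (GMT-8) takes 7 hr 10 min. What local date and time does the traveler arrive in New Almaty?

07:36 on October 16

Convert departure to UTC: 10:25 + 12:00 = 22:25 UTC on Oct 14.
Add 9 hours 45 minutes leg 1 → 08:10 UTC (Oct 15).
Add 5 hours 26 minutes layover in Kabul → 13:36 UTC.
Add 14 hours and 55 minutes leg 2 → 04:31 UTC (Oct 16).
Add 3 hours and 55 minutes layover in Moscow → 08:26 UTC.
Add 7 hours and 10 minutes leg 3 → 15:36 UTC.
New Almaty is UTC−8:00, so local arrival = 15:36 − 8:00 = 07:36 on Oct 16.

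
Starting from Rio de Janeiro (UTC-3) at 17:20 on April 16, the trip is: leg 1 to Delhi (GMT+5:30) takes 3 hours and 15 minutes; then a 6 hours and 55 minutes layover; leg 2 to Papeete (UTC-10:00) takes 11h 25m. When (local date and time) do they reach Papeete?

07:55 on April 17

Convert departure to UTC: 17:20 + 3:00 = 20:20 UTC on Apr 16.
Add 3 hours 15 minutes leg 1 → 23:35 UTC.
Add 6 hours 55 minutes layover in Delhi → 06:30 UTC (Apr 17).
Add 11 hours 25 minutes leg 2 → 17:55 UTC.
Papeete is UTC−10:00, so local arrival = 17:55 − 10:00 = 07:55 on Apr 17.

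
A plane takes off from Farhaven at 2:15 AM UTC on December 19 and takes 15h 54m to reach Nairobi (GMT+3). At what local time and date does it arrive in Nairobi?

9:09 PM on December 19

Departure is given in UTC: 2:15 AM on Dec 19.
Add 15 hours and 54 minutes → 6:09 PM UTC.
Nairobi is UTC+3:00: 6:09 PM + 3:00 = 9:09 PM on Dec 19.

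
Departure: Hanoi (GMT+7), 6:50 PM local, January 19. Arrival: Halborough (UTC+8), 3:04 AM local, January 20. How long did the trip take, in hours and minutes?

7 hours 14 minutes

Departure in UTC: 6:50 PM − 7:00 = 11:50 AM on Jan 19.
Arrival in UTC: 3:04 AM − 8:00 = 7:04 PM on Jan 19.
Elapsed = 7:04 PM − 11:50 AM = 7 hours 14 minutes.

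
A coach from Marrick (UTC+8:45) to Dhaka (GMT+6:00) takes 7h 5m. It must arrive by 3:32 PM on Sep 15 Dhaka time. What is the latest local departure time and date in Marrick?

11:12 AM on September 15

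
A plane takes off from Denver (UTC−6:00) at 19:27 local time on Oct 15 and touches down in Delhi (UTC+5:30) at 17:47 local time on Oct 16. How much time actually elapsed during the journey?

10 hours 50 minutes

Departure in UTC: 19:27 + 6:00 = 01:27 on Oct 16.
Arrival in UTC: 17:47 − 5:30 = 12:17 on Oct 16.
Elapsed = 12:17 − 01:27 = 10 hours 50 minutes.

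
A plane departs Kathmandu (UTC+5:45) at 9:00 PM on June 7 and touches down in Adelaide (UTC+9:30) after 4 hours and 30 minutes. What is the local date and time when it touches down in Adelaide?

Adelaide is 3:45 ahead of Kathmandu.
After 4 hours 30 minutes it is 1:30 AM (Jun 8) in Kathmandu.
Shift by the zone difference: 1:30 AM + 3:45 = 5:15 AM on Jun 8 in Adelaide.

5:15 AM on June 8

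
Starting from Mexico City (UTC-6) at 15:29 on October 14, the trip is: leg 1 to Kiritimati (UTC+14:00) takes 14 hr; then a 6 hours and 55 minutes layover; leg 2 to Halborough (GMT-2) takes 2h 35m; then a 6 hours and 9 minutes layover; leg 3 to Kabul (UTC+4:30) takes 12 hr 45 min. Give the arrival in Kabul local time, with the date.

Convert departure to UTC: 15:29 + 6:00 = 21:29 UTC on Oct 14.
Add 14 hours leg 1 → 11:29 UTC (Oct 15).
Add 6 hours and 55 minutes layover in Kiritimati → 18:24 UTC.
Add 2 hours and 35 minutes leg 2 → 20:59 UTC.
Add 6 hours 9 minutes layover in Halborough → 03:08 UTC (Oct 16).
Add 12 hours 45 minutes leg 3 → 15:53 UTC.
Kabul is UTC+4:30, so local arrival = 15:53 + 4:30 = 20:23 on Oct 16.

20:23 on October 16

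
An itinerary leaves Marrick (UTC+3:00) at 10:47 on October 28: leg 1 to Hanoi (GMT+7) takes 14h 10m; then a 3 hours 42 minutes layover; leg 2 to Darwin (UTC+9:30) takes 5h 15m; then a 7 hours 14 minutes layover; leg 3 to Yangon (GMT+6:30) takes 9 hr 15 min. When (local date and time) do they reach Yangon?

05:53 on October 30

Convert departure to UTC: 10:47 − 3:00 = 07:47 UTC on Oct 28.
Add 14 hours 10 minutes leg 1 → 21:57 UTC.
Add 3 hours and 42 minutes layover in Hanoi → 01:39 UTC (Oct 29).
Add 5 hours and 15 minutes leg 2 → 06:54 UTC.
Add 7 hours and 14 minutes layover in Darwin → 14:08 UTC.
Add 9 hours 15 minutes leg 3 → 23:23 UTC.
Yangon is UTC+6:30, so local arrival = 23:23 + 6:30 = 05:53 on Oct 30.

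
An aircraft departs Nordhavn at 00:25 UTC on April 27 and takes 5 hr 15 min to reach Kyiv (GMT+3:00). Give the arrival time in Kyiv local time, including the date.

08:40 on April 27

Departure is given in UTC: 00:25 on Apr 27.
Add 5 hours and 15 minutes → 05:40 UTC.
Kyiv is UTC+3:00: 05:40 + 3:00 = 08:40 on Apr 27.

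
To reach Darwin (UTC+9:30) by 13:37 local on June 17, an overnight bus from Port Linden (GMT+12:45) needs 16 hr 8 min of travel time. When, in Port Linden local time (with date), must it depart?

Target arrival in UTC: 13:37 − 9:30 = 04:07 on Jun 17.
Subtract 16 hours 8 minutes → departure 11:59 UTC on Jun 16.
Port Linden is UTC+12:45: 11:59 + 12:45 = 00:44 on Jun 17.

00:44 on Jun 17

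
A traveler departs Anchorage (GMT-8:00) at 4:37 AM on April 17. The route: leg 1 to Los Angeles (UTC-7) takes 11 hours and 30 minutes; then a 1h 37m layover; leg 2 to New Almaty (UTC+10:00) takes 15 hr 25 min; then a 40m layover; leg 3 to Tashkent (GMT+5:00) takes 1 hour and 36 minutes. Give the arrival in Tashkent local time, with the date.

12:25 AM on April 19

Convert departure to UTC: 4:37 AM + 8:00 = 12:37 PM UTC on Apr 17.
Add 11 hours and 30 minutes leg 1 → 12:07 AM UTC (Apr 18).
Add 1 hour 37 minutes layover in Los Angeles → 1:44 AM UTC.
Add 15 hours and 25 minutes leg 2 → 5:09 PM UTC.
Add 40 minutes layover in New Almaty → 5:49 PM UTC.
Add 1 hour and 36 minutes leg 3 → 7:25 PM UTC.
Tashkent is UTC+5:00, so local arrival = 7:25 PM + 5:00 = 12:25 AM on Apr 19.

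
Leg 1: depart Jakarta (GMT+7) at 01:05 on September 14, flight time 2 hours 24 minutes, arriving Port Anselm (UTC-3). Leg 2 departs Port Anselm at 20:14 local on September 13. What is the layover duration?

Convert departure to UTC: 01:05 − 7:00 = 18:05 UTC on Sep 13.
Add 2 hours and 24 minutes flight time → 20:29 UTC.
Port Anselm is UTC−3:00, so local arrival = 20:29 − 3:00 = 17:29 on Sep 13.
Layover = 20:14 − 17:29 = 2 hours 45 minutes.

2 hours 45 minutes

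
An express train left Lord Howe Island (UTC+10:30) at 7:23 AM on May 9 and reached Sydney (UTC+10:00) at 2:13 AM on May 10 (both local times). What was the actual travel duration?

19 hours 20 minutes

Sydney is 0:30 behind Lord Howe Island.
Clock-face elapsed time (ignoring zones) is 18 hours 50 minutes.
Actual elapsed = 18 hours 50 minutes + 0:30 = 19 hours 20 minutes.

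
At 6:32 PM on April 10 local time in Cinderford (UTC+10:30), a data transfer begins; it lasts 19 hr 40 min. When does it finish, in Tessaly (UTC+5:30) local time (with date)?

Tessaly is 5:00 behind Cinderford.
After 19 hours 40 minutes it is 2:12 PM (Apr 11) in Cinderford.
Shift by the zone difference: 2:12 PM − 5:00 = 9:12 AM on Apr 11 in Tessaly.

9:12 AM on April 11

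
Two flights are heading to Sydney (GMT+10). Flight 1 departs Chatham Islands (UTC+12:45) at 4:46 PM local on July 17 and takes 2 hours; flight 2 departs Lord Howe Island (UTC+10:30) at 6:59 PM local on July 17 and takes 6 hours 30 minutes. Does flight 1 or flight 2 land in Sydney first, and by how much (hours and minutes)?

Flight 1 in UTC: 4:46 PM − 12:45 = 4:01 AM on Jul 17.
+2 hours → arrive 6:01 AM UTC on Jul 17.
Flight 2 in UTC: 6:59 PM − 10:30 = 8:29 AM on Jul 17.
+6 hours 30 minutes → arrive 2:59 PM UTC on Jul 17.
Flight 1 lands earlier by 8 hours 58 minutes.

the first, by 8 hours 58 minutes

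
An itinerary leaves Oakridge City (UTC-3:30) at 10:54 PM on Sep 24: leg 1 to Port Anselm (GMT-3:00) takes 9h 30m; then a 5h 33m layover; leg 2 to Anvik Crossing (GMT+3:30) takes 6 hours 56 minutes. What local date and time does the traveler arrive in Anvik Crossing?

3:53 AM on Sep 26

Convert departure to UTC: 10:54 PM + 3:30 = 2:24 AM UTC on Sep 25.
Add 9 hours and 30 minutes leg 1 → 11:54 AM UTC.
Add 5 hours and 33 minutes layover in Port Anselm → 5:27 PM UTC.
Add 6 hours and 56 minutes leg 2 → 12:23 AM UTC (Sep 26).
Anvik Crossing is UTC+3:30, so local arrival = 12:23 AM + 3:30 = 3:53 AM on Sep 26.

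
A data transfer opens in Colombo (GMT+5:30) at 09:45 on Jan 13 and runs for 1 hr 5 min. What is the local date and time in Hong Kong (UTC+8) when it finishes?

13:20 on January 13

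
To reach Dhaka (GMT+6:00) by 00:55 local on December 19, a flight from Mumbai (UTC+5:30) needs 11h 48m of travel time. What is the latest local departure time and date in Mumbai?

12:37 on December 18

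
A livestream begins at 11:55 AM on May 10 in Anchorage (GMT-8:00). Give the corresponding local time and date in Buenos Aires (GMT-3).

Buenos Aires is 5:00 ahead of Anchorage.
Shift by the zone difference: 11:55 AM + 5:00 = 4:55 PM on May 10 in Buenos Aires.

4:55 PM on May 10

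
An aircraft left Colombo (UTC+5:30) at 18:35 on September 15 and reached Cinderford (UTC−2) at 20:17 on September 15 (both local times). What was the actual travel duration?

Departure in UTC: 18:35 − 5:30 = 13:05 on Sep 15.
Arrival in UTC: 20:17 + 2:00 = 22:17 on Sep 15.
Elapsed = 22:17 − 13:05 = 9 hours 12 minutes.

9 hours 12 minutes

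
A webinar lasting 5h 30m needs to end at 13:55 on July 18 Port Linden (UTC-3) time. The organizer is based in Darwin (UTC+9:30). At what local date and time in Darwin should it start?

Target end time in UTC: 13:55 + 3:00 = 16:55 on Jul 18.
Subtract 5 hours and 30 minutes → start 11:25 UTC on Jul 18.
Darwin is UTC+9:30: 11:25 + 9:30 = 20:55 on Jul 18.

20:55 on Jul 18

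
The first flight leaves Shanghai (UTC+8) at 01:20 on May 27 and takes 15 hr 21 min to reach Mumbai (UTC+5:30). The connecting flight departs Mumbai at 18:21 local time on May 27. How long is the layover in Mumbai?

4 hours 10 minutes

Convert departure to UTC: 01:20 − 8:00 = 17:20 UTC on May 26.
Add 15 hours 21 minutes flight time → 08:41 UTC (May 27).
Mumbai is UTC+5:30, so local arrival = 08:41 + 5:30 = 14:11 on May 27.
Layover = 18:21 − 14:11 = 4 hours 10 minutes.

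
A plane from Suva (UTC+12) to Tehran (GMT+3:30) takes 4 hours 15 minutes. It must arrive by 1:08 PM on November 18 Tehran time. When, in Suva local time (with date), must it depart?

5:23 PM on November 18

Target arrival in UTC: 1:08 PM − 3:30 = 9:38 AM on Nov 18.
Subtract 4 hours and 15 minutes → departure 5:23 AM UTC on Nov 18.
Suva is UTC+12:00: 5:23 AM + 12:00 = 5:23 PM on Nov 18.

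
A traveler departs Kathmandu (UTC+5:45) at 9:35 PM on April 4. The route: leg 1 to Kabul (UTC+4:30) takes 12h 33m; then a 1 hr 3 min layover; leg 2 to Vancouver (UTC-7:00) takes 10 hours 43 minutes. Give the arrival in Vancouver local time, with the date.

Convert departure to UTC: 9:35 PM − 5:45 = 3:50 PM UTC on Apr 4.
Add 12 hours 33 minutes leg 1 → 4:23 AM UTC (Apr 5).
Add 1 hour and 3 minutes layover in Kabul → 5:26 AM UTC.
Add 10 hours 43 minutes leg 2 → 4:09 PM UTC.
Vancouver is UTC−7:00, so local arrival = 4:09 PM − 7:00 = 9:09 AM on Apr 5.

9:09 AM on April 5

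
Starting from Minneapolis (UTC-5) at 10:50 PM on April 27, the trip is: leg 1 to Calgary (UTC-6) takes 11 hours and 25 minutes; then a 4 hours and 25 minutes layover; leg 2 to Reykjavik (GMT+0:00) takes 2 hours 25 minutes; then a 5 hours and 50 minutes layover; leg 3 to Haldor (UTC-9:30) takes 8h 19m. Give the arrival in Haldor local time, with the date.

Convert departure to UTC: 10:50 PM + 5:00 = 3:50 AM UTC on Apr 28.
Add 11 hours 25 minutes leg 1 → 3:15 PM UTC.
Add 4 hours 25 minutes layover in Calgary → 7:40 PM UTC.
Add 2 hours 25 minutes leg 2 → 10:05 PM UTC.
Add 5 hours 50 minutes layover in Reykjavik → 3:55 AM UTC (Apr 29).
Add 8 hours and 19 minutes leg 3 → 12:14 PM UTC.
Haldor is UTC−9:30, so local arrival = 12:14 PM − 9:30 = 2:44 AM on Apr 29.

2:44 AM on Apr 29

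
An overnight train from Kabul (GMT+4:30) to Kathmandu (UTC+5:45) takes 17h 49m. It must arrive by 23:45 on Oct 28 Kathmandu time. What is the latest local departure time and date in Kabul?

04:41 on October 28

Target arrival in UTC: 23:45 − 5:45 = 18:00 on Oct 28.
Subtract 17 hours 49 minutes → departure 00:11 UTC on Oct 28.
Kabul is UTC+4:30: 00:11 + 4:30 = 04:41 on Oct 28.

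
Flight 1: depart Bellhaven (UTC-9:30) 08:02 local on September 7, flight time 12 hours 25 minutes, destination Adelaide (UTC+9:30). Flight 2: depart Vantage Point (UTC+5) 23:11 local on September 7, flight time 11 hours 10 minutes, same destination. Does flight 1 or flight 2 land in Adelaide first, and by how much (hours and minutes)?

Flight 1 in UTC: 08:02 + 9:30 = 17:32 on Sep 7.
+12 hours and 25 minutes → arrive 05:57 UTC on Sep 8.
Flight 2 in UTC: 23:11 − 5:00 = 18:11 on Sep 7.
+11 hours 10 minutes → arrive 05:21 UTC on Sep 8.
Flight 2 lands earlier by 36 minutes.

the second, by 36 minutes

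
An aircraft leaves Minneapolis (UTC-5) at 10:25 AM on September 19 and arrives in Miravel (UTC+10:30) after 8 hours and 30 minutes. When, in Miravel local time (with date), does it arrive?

Miravel is 15:30 ahead of Minneapolis.
After 8 hours 30 minutes it is 6:55 PM in Minneapolis.
Shift by the zone difference: 6:55 PM + 15:30 = 10:25 AM on Sep 20 in Miravel.

10:25 AM on September 20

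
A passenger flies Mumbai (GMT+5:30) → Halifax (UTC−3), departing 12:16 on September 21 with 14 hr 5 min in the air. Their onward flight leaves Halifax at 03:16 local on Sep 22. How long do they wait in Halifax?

9 hours 25 minutes

Convert departure to UTC: 12:16 − 5:30 = 06:46 UTC on Sep 21.
Add 14 hours 5 minutes flight time → 20:51 UTC.
Halifax is UTC−3:00, so local arrival = 20:51 − 3:00 = 17:51 on Sep 21.
Layover = 03:16 − 17:51 (+1 day) = 9 hours 25 minutes.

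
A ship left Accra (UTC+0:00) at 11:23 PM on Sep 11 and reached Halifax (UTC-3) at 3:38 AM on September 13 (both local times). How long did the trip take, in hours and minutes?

Departure is already UTC: 11:23 PM on Sep 11.
Arrival in UTC: 3:38 AM + 3:00 = 6:38 AM on Sep 13.
Elapsed = 6:38 AM − 11:23 PM (+2 days) = 31 hours 15 minutes.

31 hours 15 minutes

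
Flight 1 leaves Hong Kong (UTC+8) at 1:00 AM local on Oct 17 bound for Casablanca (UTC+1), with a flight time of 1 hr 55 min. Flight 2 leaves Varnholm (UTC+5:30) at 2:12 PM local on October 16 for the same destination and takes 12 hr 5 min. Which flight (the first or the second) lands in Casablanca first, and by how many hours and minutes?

the first, by 1 hour 52 minutes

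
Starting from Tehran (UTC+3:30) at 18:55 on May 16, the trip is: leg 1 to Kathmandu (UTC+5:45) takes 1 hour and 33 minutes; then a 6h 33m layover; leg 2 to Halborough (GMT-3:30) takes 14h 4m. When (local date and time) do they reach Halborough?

10:05 on May 17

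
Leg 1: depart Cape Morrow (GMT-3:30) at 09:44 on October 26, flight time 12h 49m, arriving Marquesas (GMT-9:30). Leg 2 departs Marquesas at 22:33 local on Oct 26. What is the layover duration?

Convert departure to UTC: 09:44 + 3:30 = 13:14 UTC on Oct 26.
Add 12 hours 49 minutes flight time → 02:03 UTC (Oct 27).
Marquesas is UTC−9:30, so local arrival = 02:03 − 9:30 = 16:33 on Oct 26.
Layover = 22:33 − 16:33 = 6 hours.

6 hours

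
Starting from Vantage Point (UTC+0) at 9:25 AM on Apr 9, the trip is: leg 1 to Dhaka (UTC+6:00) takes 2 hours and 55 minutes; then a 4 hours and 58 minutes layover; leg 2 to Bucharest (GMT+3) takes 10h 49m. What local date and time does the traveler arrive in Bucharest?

7:07 AM on April 10

Vantage Point is at UTC+0, so departure is already 9:25 AM UTC on Apr 9.
Add 2 hours and 55 minutes leg 1 → 12:20 PM UTC.
Add 4 hours 58 minutes layover in Dhaka → 5:18 PM UTC.
Add 10 hours and 49 minutes leg 2 → 4:07 AM UTC (Apr 10).
Bucharest is UTC+3:00, so local arrival = 4:07 AM + 3:00 = 7:07 AM on Apr 10.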